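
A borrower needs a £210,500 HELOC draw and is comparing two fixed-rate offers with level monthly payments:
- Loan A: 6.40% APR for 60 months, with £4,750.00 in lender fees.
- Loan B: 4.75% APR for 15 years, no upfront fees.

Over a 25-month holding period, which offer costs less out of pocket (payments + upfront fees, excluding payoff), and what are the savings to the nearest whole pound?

Loan A: at 6.40% the monthly rate is 0.0053333, so the payment is 210,500 × 0.0053333 / (1 − 1.0053333^−60) = £4,108.82.
Loan B: monthly rate = 4.75%/12 = 0.0039583; payment = 210,500 × 0.0039583 / (1 − (1+0.0039583)^−180) = £1,637.34.
Over 25 months: Loan A costs 25 × £4,108.82 + £4,750.00 = £107,470.50; Loan B costs 25 × £1,637.34 = £40,933.50.
Loan B is cheaper by £107,470.50 − £40,933.50 = £66,537.00.

Loan B by £66,537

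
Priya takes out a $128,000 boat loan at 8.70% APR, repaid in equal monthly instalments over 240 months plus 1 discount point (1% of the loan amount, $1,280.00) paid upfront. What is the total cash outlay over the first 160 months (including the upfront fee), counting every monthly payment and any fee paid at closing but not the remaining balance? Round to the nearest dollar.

$181,611

At 8.70% the monthly rate is 0.0072500, so the payment is 128,000 × 0.0072500 / (1 − 1.0072500^−240) = $1,127.07.
Total outlay = 160 × $1,127.07 + $1,280.00 = $181,611.20.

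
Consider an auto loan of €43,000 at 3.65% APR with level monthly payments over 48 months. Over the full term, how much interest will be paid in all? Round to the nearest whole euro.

€3,281

At 3.65% the monthly rate is 0.0030417, so the payment is 43,000 × 0.0030417 / (1 − 1.0030417^−48) = €964.18.
Total paid = 48 × €964.18 = €46,280.64; interest = €46,280.64 − €43,000 = €3,280.64.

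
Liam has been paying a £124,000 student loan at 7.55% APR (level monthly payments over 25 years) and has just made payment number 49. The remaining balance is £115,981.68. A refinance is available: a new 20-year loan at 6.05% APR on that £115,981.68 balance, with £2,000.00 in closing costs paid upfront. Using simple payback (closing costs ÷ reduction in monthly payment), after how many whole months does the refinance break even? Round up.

24 months

Current payment = 124,000 × 7.55%/12 / (1 − (1+0.0062917)^−300) = £920.39.
Refinanced payment = 115,981.68 × 0.0050417 / (1 − (1+0.0050417)^−240) = £834.28.
Monthly savings = £920.39 − £834.28 = £86.11.
Break-even = £2,000.00 / £86.11 = 23.23 → 24 months.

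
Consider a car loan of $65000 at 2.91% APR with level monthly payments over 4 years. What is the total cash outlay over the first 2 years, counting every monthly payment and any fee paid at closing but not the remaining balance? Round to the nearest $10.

$34,470

At 2.91% the monthly rate is 0.0024250, so the payment is 65,000 × 0.0024250 / (1 − 1.0024250^−48) = $1,436.15.
Total outlay = 24 × $1,436.15 = $34,467.60.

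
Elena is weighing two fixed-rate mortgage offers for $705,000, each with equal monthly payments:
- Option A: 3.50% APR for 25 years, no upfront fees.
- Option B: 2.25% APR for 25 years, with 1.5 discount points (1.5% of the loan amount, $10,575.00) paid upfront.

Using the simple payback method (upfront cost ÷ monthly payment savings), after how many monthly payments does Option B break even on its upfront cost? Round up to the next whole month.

Option A: monthly rate = 3.5%/12 = 0.0029167; payment = 705,000 × 0.0029167 / (1 − (1+0.0029167)^−300) = $3,529.40.
Option B: at 2.25% the monthly rate is 0.0018750, so the payment is 705,000 × 0.0018750 / (1 − 1.0018750^−300) = $3,074.72.
Monthly savings = $3,529.40 − $3,074.72 = $454.68.
Break-even = $10,575.00 / $454.68 = 23.26 → 24 months.

24 months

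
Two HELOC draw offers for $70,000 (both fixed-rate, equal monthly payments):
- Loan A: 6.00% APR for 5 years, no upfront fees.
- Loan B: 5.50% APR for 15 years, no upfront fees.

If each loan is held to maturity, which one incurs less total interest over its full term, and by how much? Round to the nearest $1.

Loan A: monthly rate = 6%/12 = 0.0050000; payment = 70,000 × 0.0050000 / (1 − (1+0.0050000)^−60) = $1,353.30.
Total interest on Loan A = 60 × $1,353.30 − $70,000 = $11,198.00.
Loan B: monthly rate = 5.5%/12 = 0.0045833; payment = 70,000 × 0.0045833 / (1 − (1+0.0045833)^−180) = $571.96.
Total interest on Loan B = 180 × $571.96 − $70,000 = $32,952.80.
Loan A is lower by $21,754.80.

Loan A by $21,755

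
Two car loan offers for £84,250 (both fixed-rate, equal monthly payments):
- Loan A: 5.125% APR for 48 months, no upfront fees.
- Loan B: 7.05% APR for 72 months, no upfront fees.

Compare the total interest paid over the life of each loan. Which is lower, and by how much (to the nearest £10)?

Loan A by £10,210

Loan A: at 5.125% the monthly rate is 0.0042708, so the payment is 84,250 × 0.0042708 / (1 − 1.0042708^−48) = £1,944.99.
Total interest on Loan A = 48 × £1,944.99 − £84,250 = £9,109.52.
Loan B: at 7.05% the monthly rate is 0.0058750, so the payment is 84,250 × 0.0058750 / (1 − 1.0058750^−72) = £1,438.40.
Total interest on Loan B = 72 × £1,438.40 − £84,250 = £19,314.80.
Loan A is lower by £10,205.28.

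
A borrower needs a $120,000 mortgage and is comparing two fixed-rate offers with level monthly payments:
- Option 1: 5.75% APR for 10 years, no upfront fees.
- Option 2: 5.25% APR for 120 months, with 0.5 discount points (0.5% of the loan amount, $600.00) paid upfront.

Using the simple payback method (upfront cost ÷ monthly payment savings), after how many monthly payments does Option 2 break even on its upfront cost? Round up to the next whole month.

Option 1: at 5.75% the monthly rate is 0.0047917, so the payment is 120,000 × 0.0047917 / (1 − 1.0047917^−120) = $1,317.23.
Option 2: at 5.25% the monthly rate is 0.0043750, so the payment is 120,000 × 0.0043750 / (1 − 1.0043750^−120) = $1,287.50.
Monthly savings = $1,317.23 − $1,287.50 = $29.73.
Break-even = $600.00 / $29.73 = 20.18 → 21 months.

21 months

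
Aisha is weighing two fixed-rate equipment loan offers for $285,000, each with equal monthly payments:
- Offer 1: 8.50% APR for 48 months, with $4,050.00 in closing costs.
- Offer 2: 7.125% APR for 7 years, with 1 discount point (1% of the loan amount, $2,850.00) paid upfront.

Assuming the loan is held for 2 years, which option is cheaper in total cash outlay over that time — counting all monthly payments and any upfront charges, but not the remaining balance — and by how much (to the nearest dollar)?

Offer 1: at 8.50% the monthly rate is 0.0070833, so the payment is 285,000 × 0.0070833 / (1 − 1.0070833^−48) = $7,024.77.
Offer 2: monthly rate = 7.125%/12 = 0.0059375; payment = 285,000 × 0.0059375 / (1 − (1+0.0059375)^−84) = $4,318.85.
Over 24 months: Offer 1 costs 24 × $7,024.77 + $4,050.00 = $172,644.48; Offer 2 costs 24 × $4,318.85 + $2,850.00 = $106,502.40.
Offer 2 is cheaper by $172,644.48 − $106,502.40 = $66,142.08.

Offer 2 by $66,142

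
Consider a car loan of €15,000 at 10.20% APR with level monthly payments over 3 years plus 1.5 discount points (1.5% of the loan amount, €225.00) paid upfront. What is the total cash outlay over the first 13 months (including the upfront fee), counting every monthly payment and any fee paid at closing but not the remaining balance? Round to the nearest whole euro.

At 10.20% the monthly rate is 0.0085000, so the payment is 15,000 × 0.0085000 / (1 − 1.0085000^−36) = €485.42.
Total outlay = 13 × €485.42 + €225.00 = €6,535.46.

€6,535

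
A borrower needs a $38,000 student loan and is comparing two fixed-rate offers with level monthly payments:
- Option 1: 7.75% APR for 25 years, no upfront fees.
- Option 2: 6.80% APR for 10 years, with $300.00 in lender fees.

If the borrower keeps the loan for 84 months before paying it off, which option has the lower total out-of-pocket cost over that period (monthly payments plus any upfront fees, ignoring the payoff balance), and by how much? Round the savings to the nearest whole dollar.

Option 1 by $12,924

Option 1: monthly rate = 7.75%/12 = 0.0064583; payment = 38,000 × 0.0064583 / (1 − (1+0.0064583)^−300) = $287.02.
Option 2: at 6.80% the monthly rate is 0.0056667, so the payment is 38,000 × 0.0056667 / (1 − 1.0056667^−120) = $437.31.
Over 84 months: Option 1 costs 84 × $287.02 = $24,109.68; Option 2 costs 84 × $437.31 + $300.00 = $37,034.04.
Option 1 is cheaper by $37,034.04 − $24,109.68 = $12,924.36.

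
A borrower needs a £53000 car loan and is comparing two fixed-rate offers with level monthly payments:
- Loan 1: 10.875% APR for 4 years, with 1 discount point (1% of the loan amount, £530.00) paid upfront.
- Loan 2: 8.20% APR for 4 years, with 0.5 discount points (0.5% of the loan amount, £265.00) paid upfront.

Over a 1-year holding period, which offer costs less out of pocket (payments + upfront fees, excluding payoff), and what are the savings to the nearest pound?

Loan 2 by £1,078

Loan 1: at 10.875% the monthly rate is 0.0090625, so the payment is 53,000 × 0.0090625 / (1 − 1.0090625^−48) = £1,366.60.
Loan 2: monthly rate = 8.2%/12 = 0.0068333; payment = 53,000 × 0.0068333 / (1 − (1+0.0068333)^−48) = £1,298.87.
Over 12 months: Loan 1 costs 12 × £1,366.60 + £530.00 = £16,929.20; Loan 2 costs 12 × £1,298.87 + £265.00 = £15,851.44.
Loan 2 is cheaper by £16,929.20 − £15,851.44 = £1,077.76.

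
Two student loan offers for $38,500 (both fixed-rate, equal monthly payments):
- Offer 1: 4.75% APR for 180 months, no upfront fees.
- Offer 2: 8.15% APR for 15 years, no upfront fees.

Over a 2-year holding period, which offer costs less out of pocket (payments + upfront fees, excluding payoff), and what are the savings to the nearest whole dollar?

Offer 1 by $1,723

Offer 1: at 4.75% the monthly rate is 0.0039583, so the payment is 38,500 × 0.0039583 / (1 − 1.0039583^−180) = $299.47.
Offer 2: monthly rate = 8.15%/12 = 0.0067917; payment = 38,500 × 0.0067917 / (1 − (1+0.0067917)^−180) = $371.27.
Over 24 months: Offer 1 costs 24 × $299.47 = $7,187.28; Offer 2 costs 24 × $371.27 = $8,910.48.
Offer 1 is cheaper by $8,910.48 − $7,187.28 = $1,723.20.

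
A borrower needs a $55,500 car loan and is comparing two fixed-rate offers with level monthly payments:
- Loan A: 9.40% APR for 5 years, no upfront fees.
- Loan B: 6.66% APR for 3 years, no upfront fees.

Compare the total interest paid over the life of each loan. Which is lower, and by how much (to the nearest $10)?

Loan A: monthly rate = 9.4%/12 = 0.0078333; payment = 55,500 × 0.0078333 / (1 − (1+0.0078333)^−60) = $1,162.89.
Total interest on Loan A = 60 × $1,162.89 − $55,500 = $14,273.40.
Loan B: at 6.66% the monthly rate is 0.0055500, so the payment is 55,500 × 0.0055500 / (1 − 1.0055500^−36) = $1,705.06.
Total interest on Loan B = 36 × $1,705.06 − $55,500 = $5,882.16.
Loan B is lower by $8,391.24.

Loan B by $8,390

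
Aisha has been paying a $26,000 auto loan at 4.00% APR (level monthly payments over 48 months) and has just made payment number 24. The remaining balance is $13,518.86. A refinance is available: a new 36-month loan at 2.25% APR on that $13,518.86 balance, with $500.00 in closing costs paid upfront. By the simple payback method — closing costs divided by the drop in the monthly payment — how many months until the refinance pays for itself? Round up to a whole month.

3 months

Current payment = 26,000 × 4%/12 / (1 − (1+0.0033333)^−48) = $587.06.
Refinanced payment = 13,518.86 × 0.0018750 / (1 − (1+0.0018750)^−36) = $388.69.
Monthly savings = $587.06 − $388.69 = $198.37.
Break-even = $500.00 / $198.37 = 2.52 → 3 months.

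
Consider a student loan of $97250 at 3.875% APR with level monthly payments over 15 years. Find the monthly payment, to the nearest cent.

$713.27

Monthly rate = 3.875%/12 = 0.0032292; payment = 97,250 × 0.0032292 / (1 − (1+0.0032292)^−180) = $713.27.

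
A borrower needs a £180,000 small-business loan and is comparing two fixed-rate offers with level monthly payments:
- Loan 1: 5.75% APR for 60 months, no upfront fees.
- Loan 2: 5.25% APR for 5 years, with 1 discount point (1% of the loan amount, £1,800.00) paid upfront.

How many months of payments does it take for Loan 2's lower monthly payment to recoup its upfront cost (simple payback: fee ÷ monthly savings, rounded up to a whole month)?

44 months

Loan 1: monthly rate = 5.75%/12 = 0.0047917; payment = 180,000 × 0.0047917 / (1 − (1+0.0047917)^−60) = £3,459.02.
Loan 2: monthly rate = 5.25%/12 = 0.0043750; payment = 180,000 × 0.0043750 / (1 − (1+0.0043750)^−60) = £3,417.48.
Monthly savings = £3,459.02 − £3,417.48 = £41.54.
Break-even = £1,800.00 / £41.54 = 43.33 → 44 months.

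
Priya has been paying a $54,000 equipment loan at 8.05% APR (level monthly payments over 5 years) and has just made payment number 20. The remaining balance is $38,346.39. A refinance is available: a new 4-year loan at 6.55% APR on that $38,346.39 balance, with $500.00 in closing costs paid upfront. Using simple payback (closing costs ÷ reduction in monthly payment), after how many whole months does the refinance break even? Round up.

3 months

Current payment = 54,000 × 8.05%/12 / (1 − (1+0.0067083)^−60) = $1,096.22.
Refinanced payment = 38,346.39 × 0.0054583 / (1 − (1+0.0054583)^−48) = $910.27.
Monthly savings = $1,096.22 − $910.27 = $185.95.
Break-even = $500.00 / $185.95 = 2.69 → 3 months.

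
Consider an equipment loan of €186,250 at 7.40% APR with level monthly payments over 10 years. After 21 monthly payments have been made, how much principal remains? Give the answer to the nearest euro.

€162,728

With monthly rate i = 7.4%/12 = 0.0061667, the balance after k of n payments is P · [(1+i)^n − (1+i)^k] / [(1+i)^n − 1].
(1+0.0061667)^120 = 2.09117827 and (1+0.0061667)^21 = 1.13780656, so the balance is 186,250 × (2.09117827 − 1.13780656) / (2.09117827 − 1) = €162,728.20.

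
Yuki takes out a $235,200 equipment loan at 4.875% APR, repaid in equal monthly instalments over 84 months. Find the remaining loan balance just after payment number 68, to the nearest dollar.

With monthly rate i = 4.875%/12 = 0.0040625, the balance after k of n payments is P · [(1+i)^n − (1+i)^k] / [(1+i)^n − 1].
(1+0.0040625)^84 = 1.40573276 and (1+0.0040625)^68 = 1.31743990, so the balance is 235,200 × (1.40573276 − 1.31743990) / (1.40573276 − 1) = $51,182.66.

$51,183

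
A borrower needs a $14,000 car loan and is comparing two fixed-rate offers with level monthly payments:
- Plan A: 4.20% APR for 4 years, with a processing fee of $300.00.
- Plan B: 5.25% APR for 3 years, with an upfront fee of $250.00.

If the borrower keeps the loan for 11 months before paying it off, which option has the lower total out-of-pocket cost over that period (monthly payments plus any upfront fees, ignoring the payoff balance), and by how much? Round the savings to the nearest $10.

Plan A: monthly rate = 4.2%/12 = 0.0035000; payment = 14,000 × 0.0035000 / (1 − (1+0.0035000)^−48) = $317.36.
Plan B: at 5.25% the monthly rate is 0.0043750, so the payment is 14,000 × 0.0043750 / (1 − 1.0043750^−36) = $421.17.
Over 11 months: Plan A costs 11 × $317.36 + $300.00 = $3,790.96; Plan B costs 11 × $421.17 + $250.00 = $4,882.87.
Plan A is cheaper by $4,882.87 − $3,790.96 = $1,091.91.

Plan A by $1,090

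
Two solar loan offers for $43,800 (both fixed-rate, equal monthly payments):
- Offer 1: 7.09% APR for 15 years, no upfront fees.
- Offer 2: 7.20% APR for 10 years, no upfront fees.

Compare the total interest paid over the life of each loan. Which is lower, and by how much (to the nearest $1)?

Offer 2 by $9,691

Offer 1: monthly rate = 7.09%/12 = 0.0059083; payment = 43,800 × 0.0059083 / (1 − (1+0.0059083)^−180) = $395.89.
Total interest on Offer 1 = 180 × $395.89 − $43,800 = $27,460.20.
Offer 2: monthly rate = 7.2%/12 = 0.0060000; payment = 43,800 × 0.0060000 / (1 − (1+0.0060000)^−120) = $513.08.
Total interest on Offer 2 = 120 × $513.08 − $43,800 = $17,769.60.
Offer 2 is lower by $9,690.60.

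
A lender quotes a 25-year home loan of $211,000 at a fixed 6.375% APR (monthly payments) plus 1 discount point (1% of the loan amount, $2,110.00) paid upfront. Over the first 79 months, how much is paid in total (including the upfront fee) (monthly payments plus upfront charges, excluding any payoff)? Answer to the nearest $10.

Monthly rate = 6.375%/12 = 0.0053125; payment = 211,000 × 0.0053125 / (1 − (1+0.0053125)^−300) = $1,408.25.
Total outlay = 79 × $1,408.25 + $2,110.00 = $113,361.75.

$113,360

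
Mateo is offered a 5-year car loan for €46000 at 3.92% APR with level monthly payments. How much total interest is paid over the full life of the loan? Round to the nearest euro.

Monthly rate = 3.92%/12 = 0.0032667; payment = 46,000 × 0.0032667 / (1 − (1+0.0032667)^−60) = €845.50.
Total paid = 60 × €845.50 = €50,730.00; interest = €50,730.00 − €46,000 = €4,730.00.

€4,730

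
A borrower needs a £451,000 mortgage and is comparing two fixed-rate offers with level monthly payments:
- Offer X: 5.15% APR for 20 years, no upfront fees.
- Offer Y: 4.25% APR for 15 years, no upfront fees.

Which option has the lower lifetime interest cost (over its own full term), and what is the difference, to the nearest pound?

Offer X: at 5.15% the monthly rate is 0.0042917, so the payment is 451,000 × 0.0042917 / (1 − 1.0042917^−240) = £3,013.90.
Total interest on Offer X = 240 × £3,013.90 − £451,000 = £272,336.00.
Offer Y: at 4.25% the monthly rate is 0.0035417, so the payment is 451,000 × 0.0035417 / (1 − 1.0035417^−180) = £3,392.78.
Total interest on Offer Y = 180 × £3,392.78 − £451,000 = £159,700.40.
Offer Y is lower by £112,635.60.

Offer Y by £112,636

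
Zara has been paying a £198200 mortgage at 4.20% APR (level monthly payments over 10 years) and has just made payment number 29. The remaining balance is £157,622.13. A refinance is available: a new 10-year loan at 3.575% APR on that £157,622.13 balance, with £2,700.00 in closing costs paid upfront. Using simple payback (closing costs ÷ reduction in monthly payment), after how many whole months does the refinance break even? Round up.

Current payment = 198,200 × 4.2%/12 / (1 − (1+0.0035000)^−120) = £2,025.57.
Refinanced payment = 157,622.13 × 0.0029792 / (1 − (1+0.0029792)^−120) = £1,564.20.
Monthly savings = £2,025.57 − £1,564.20 = £461.37.
Break-even = £2,700.00 / £461.37 = 5.85 → 6 months.

6 months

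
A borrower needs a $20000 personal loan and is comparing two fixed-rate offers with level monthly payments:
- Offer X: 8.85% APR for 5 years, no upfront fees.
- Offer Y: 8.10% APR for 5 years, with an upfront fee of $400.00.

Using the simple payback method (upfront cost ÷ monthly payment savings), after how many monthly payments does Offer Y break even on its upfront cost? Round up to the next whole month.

56 months

Offer X: monthly rate = 8.85%/12 = 0.0073750; payment = 20,000 × 0.0073750 / (1 − (1+0.0073750)^−60) = $413.71.
Offer Y: at 8.10% the monthly rate is 0.0067500, so the payment is 20,000 × 0.0067500 / (1 − 1.0067500^−60) = $406.49.
Monthly savings = $413.71 − $406.49 = $7.22.
Break-even = $400.00 / $7.22 = 55.40 → 56 months.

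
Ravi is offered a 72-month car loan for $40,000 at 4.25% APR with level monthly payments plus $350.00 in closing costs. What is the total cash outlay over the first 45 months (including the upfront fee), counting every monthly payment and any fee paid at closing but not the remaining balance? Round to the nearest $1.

Monthly rate = 4.25%/12 = 0.0035417; payment = 40,000 × 0.0035417 / (1 − (1+0.0035417)^−72) = $630.37.
Total outlay = 45 × $630.37 + $350.00 = $28,716.65.

$28,717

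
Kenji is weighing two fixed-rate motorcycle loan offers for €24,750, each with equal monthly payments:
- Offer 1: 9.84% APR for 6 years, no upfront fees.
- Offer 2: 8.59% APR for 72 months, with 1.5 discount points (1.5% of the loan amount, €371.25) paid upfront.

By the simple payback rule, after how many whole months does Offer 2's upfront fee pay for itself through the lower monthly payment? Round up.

25 months

Offer 1: at 9.84% the monthly rate is 0.0082000, so the payment is 24,750 × 0.0082000 / (1 − 1.0082000^−72) = €456.52.
Offer 2: monthly rate = 8.59%/12 = 0.0071583; payment = 24,750 × 0.0071583 / (1 − (1+0.0071583)^−72) = €441.11.
Monthly savings = €456.52 − €441.11 = €15.41.
Break-even = €371.25 / €15.41 = 24.09 → 25 months.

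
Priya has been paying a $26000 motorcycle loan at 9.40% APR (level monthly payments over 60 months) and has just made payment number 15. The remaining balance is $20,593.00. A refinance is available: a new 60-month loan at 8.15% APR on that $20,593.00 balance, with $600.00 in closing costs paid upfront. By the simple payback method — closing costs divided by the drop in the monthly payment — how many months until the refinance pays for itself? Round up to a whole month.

Current payment = 26,000 × 9.4%/12 / (1 − (1+0.0078333)^−60) = $544.78.
Refinanced payment = 20,593.00 × 0.0067917 / (1 − (1+0.0067917)^−60) = $419.03.
Monthly savings = $544.78 − $419.03 = $125.75.
Break-even = $600.00 / $125.75 = 4.77 → 5 months.

5 months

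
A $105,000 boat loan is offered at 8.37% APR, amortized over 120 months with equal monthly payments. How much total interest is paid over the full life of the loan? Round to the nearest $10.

Monthly rate = 8.37%/12 = 0.0069750; payment = 105,000 × 0.0069750 / (1 − (1+0.0069750)^−120) = $1,294.56.
Total paid = 120 × $1,294.56 = $155,347.20; interest = $155,347.20 − $105,000 = $50,347.20.

$50,350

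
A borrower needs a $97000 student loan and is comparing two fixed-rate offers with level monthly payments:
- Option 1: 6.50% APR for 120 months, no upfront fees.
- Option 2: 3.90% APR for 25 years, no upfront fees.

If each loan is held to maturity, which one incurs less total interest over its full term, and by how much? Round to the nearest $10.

Option 1: monthly rate = 6.5%/12 = 0.0054167; payment = 97,000 × 0.0054167 / (1 − (1+0.0054167)^−120) = $1,101.42.
Total interest on Option 1 = 120 × $1,101.42 − $97,000 = $35,170.40.
Option 2: at 3.90% the monthly rate is 0.0032500, so the payment is 97,000 × 0.0032500 / (1 − 1.0032500^−300) = $506.66.
Total interest on Option 2 = 300 × $506.66 − $97,000 = $54,998.00.
Option 1 is lower by $19,827.60.

Option 1 by $19,830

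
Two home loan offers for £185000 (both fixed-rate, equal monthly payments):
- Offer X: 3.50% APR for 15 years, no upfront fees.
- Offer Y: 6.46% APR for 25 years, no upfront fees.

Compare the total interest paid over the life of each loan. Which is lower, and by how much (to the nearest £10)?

Offer X: at 3.50% the monthly rate is 0.0029167, so the payment is 185,000 × 0.0029167 / (1 − 1.0029167^−180) = £1,322.53.
Total interest on Offer X = 180 × £1,322.53 − £185,000 = £53,055.40.
Offer Y: at 6.46% the monthly rate is 0.0053833, so the payment is 185,000 × 0.0053833 / (1 − 1.0053833^−300) = £1,244.51.
Total interest on Offer Y = 300 × £1,244.51 − £185,000 = £188,353.00.
Offer X is lower by £135,297.60.

Offer X by £135,300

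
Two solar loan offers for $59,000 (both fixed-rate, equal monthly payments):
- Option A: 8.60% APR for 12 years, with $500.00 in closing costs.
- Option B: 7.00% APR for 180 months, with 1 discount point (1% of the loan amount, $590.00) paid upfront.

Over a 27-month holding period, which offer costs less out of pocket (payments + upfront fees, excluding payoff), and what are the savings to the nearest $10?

Option A: at 8.60% the monthly rate is 0.0071667, so the payment is 59,000 × 0.0071667 / (1 − 1.0071667^−144) = $658.22.
Option B: at 7.00% the monthly rate is 0.0058333, so the payment is 59,000 × 0.0058333 / (1 − 1.0058333^−180) = $530.31.
Over 27 months: Option A costs 27 × $658.22 + $500.00 = $18,271.94; Option B costs 27 × $530.31 + $590.00 = $14,908.37.
Option B is cheaper by $18,271.94 − $14,908.37 = $3,363.57.

Option B by $3,360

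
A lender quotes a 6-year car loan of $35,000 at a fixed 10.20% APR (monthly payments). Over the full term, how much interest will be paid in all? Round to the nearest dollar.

$11,940

At 10.20% the monthly rate is 0.0085000, so the payment is 35,000 × 0.0085000 / (1 − 1.0085000^−72) = $651.94.
Total paid = 72 × $651.94 = $46,939.68; interest = $46,939.68 − $35,000 = $11,939.68.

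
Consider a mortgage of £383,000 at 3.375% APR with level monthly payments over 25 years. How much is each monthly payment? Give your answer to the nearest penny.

£1,891.81

Monthly rate = 3.375%/12 = 0.0028125; payment = 383,000 × 0.0028125 / (1 − (1+0.0028125)^−300) = £1,891.81.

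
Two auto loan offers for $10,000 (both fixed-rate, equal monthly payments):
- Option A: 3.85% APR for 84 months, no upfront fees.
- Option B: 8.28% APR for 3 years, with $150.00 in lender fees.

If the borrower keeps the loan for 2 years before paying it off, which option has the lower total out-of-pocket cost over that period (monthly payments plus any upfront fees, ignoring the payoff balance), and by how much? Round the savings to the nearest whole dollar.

Option A: monthly rate = 3.85%/12 = 0.0032083; payment = 10,000 × 0.0032083 / (1 − (1+0.0032083)^−84) = $136.00.
Option B: at 8.28% the monthly rate is 0.0069000, so the payment is 10,000 × 0.0069000 / (1 − 1.0069000^−36) = $314.66.
Over 24 months: Option A costs 24 × $136.00 = $3,264.00; Option B costs 24 × $314.66 + $150.00 = $7,701.84.
Option A is cheaper by $7,701.84 − $3,264.00 = $4,437.84.

Option A by $4,438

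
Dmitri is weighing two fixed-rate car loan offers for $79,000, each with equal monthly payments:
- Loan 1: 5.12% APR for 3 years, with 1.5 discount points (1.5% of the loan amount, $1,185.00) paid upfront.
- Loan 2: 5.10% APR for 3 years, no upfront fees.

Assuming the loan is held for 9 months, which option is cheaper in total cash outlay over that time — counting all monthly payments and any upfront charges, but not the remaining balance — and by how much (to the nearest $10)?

Loan 2 by $1,190

Loan 1: at 5.12% the monthly rate is 0.0042667, so the payment is 79,000 × 0.0042667 / (1 − 1.0042667^−36) = $2,371.96.
Loan 2: at 5.10% the monthly rate is 0.0042500, so the payment is 79,000 × 0.0042500 / (1 − 1.0042500^−36) = $2,371.25.
Over 9 months: Loan 1 costs 9 × $2,371.96 + $1,185.00 = $22,532.64; Loan 2 costs 9 × $2,371.25 = $21,341.25.
Loan 2 is cheaper by $22,532.64 − $21,341.25 = $1,191.39.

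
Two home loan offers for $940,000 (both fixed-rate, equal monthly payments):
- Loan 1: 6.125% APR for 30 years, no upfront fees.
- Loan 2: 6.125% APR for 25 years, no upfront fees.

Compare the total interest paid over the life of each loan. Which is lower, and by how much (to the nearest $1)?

Loan 1: monthly rate = 6.125%/12 = 0.0051042; payment = 940,000 × 0.0051042 / (1 − (1+0.0051042)^−360) = $5,711.54.
Total interest on Loan 1 = 360 × $5,711.54 − $940,000 = $1,116,154.40.
Loan 2: at 6.125% the monthly rate is 0.0051042, so the payment is 940,000 × 0.0051042 / (1 − 1.0051042^−300) = $6,128.46.
Total interest on Loan 2 = 300 × $6,128.46 − $940,000 = $898,538.00.
Loan 2 is lower by $217,616.40.

Loan 2 by $217,616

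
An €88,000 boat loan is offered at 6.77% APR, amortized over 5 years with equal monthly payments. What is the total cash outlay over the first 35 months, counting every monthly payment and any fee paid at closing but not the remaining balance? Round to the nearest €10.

€60,650

At 6.77% the monthly rate is 0.0056417, so the payment is 88,000 × 0.0056417 / (1 − 1.0056417^−60) = €1,732.97.
Total outlay = 35 × €1,732.97 = €60,653.95.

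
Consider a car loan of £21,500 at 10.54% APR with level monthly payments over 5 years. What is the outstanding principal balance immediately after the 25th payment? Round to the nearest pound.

With monthly rate i = 10.54%/12 = 0.0087833, the balance after k of n payments is P · [(1+i)^n − (1+i)^k] / [(1+i)^n − 1].
(1+0.0087833)^60 = 1.68995019 and (1+0.0087833)^25 = 1.24436406, so the balance is 21,500 × (1.68995019 − 1.24436406) / (1.68995019 − 1) = £13,885.21.

£13,885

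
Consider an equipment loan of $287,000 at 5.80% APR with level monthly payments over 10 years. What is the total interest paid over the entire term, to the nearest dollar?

Monthly rate = 5.8%/12 = 0.0048333; payment = 287,000 × 0.0048333 / (1 − (1+0.0048333)^−120) = $3,157.54.
Total paid = 120 × $3,157.54 = $378,904.80; interest = $378,904.80 − $287,000 = $91,904.80.

$91,905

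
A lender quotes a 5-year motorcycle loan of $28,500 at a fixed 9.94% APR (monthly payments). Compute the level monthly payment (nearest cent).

At 9.94% the monthly rate is 0.0082833, so the payment is 28,500 × 0.0082833 / (1 − 1.0082833^−60) = $604.70.

$604.70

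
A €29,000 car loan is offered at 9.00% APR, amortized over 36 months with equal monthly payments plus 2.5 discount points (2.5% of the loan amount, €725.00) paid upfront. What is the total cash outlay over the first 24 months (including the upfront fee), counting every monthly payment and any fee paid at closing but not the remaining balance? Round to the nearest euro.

€22,858

At 9.00% the monthly rate is 0.0075000, so the payment is 29,000 × 0.0075000 / (1 − 1.0075000^−36) = €922.19.
Total outlay = 24 × €922.19 + €725.00 = €22,857.56.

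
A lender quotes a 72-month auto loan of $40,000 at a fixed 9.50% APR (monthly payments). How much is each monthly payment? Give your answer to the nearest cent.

At 9.50% the monthly rate is 0.0079167, so the payment is 40,000 × 0.0079167 / (1 − 1.0079167^−72) = $730.99.

$730.99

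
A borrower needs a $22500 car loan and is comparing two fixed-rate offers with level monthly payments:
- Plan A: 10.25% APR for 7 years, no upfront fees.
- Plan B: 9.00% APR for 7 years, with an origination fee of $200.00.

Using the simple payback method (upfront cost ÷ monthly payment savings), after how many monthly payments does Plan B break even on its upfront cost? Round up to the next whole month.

Plan A: monthly rate = 10.25%/12 = 0.0085417; payment = 22,500 × 0.0085417 / (1 − (1+0.0085417)^−84) = $376.44.
Plan B: monthly rate = 9%/12 = 0.0075000; payment = 22,500 × 0.0075000 / (1 − (1+0.0075000)^−84) = $362.00.
Monthly savings = $376.44 − $362.00 = $14.44.
Break-even = $200.00 / $14.44 = 13.85 → 14 months.

14 months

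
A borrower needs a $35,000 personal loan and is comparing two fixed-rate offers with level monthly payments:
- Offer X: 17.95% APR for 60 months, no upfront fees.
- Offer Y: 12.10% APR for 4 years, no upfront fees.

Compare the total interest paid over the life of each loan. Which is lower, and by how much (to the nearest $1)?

Offer X: at 17.95% the monthly rate is 0.0149583, so the payment is 35,000 × 0.0149583 / (1 − 1.0149583^−60) = $887.82.
Total interest on Offer X = 60 × $887.82 − $35,000 = $18,269.20.
Offer Y: at 12.10% the monthly rate is 0.0100833, so the payment is 35,000 × 0.0100833 / (1 − 1.0100833^−48) = $923.40.
Total interest on Offer Y = 48 × $923.40 − $35,000 = $9,323.20.
Offer Y is lower by $8,946.00.

Offer Y by $8,946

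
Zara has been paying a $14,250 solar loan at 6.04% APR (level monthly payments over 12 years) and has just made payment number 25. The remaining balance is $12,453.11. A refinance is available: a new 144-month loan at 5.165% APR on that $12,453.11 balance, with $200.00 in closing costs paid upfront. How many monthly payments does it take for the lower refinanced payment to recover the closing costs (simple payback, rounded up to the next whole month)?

9 months

Current payment = 14,250 × 6.04%/12 / (1 − (1+0.0050333)^−144) = $139.35.
Refinanced payment = 12,453.11 × 0.0043042 / (1 − (1+0.0043042)^−144) = $116.21.
Monthly savings = $139.35 − $116.21 = $23.14.
Break-even = $200.00 / $23.14 = 8.64 → 9 months.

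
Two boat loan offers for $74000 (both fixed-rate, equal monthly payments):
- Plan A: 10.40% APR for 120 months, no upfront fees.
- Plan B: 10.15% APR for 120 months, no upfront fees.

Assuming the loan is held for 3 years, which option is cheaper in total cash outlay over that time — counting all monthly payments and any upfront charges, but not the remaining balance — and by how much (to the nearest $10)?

Plan A: monthly rate = 10.4%/12 = 0.0086667; payment = 74,000 × 0.0086667 / (1 − (1+0.0086667)^−120) = $994.38.
Plan B: at 10.15% the monthly rate is 0.0084583, so the payment is 74,000 × 0.0084583 / (1 − 1.0084583^−120) = $984.07.
Over 36 months: Plan A costs 36 × $994.38 = $35,797.68; Plan B costs 36 × $984.07 = $35,426.52.
Plan B is cheaper by $35,797.68 − $35,426.52 = $371.16.

Plan B by $370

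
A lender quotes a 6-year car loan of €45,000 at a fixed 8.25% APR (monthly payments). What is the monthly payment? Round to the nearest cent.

At 8.25% the monthly rate is 0.0068750, so the payment is 45,000 × 0.0068750 / (1 − 1.0068750^−72) = €794.50.

€794.50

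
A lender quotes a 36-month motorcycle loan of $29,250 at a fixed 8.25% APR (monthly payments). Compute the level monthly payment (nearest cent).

$919.97

Monthly rate = 8.25%/12 = 0.0068750; payment = 29,250 × 0.0068750 / (1 − (1+0.0068750)^−36) = $919.97.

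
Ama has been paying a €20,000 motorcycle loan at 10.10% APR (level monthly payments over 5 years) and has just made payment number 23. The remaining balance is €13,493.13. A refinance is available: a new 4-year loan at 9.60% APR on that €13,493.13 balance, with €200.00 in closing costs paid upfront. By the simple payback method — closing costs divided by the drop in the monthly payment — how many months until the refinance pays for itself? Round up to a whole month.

3 months

Current payment = 20,000 × 10.1%/12 / (1 − (1+0.0084167)^−60) = €425.93.
Refinanced payment = 13,493.13 × 0.0080000 / (1 − (1+0.0080000)^−48) = €339.63.
Monthly savings = €425.93 − €339.63 = €86.30.
Break-even = €200.00 / €86.30 = 2.32 → 3 months.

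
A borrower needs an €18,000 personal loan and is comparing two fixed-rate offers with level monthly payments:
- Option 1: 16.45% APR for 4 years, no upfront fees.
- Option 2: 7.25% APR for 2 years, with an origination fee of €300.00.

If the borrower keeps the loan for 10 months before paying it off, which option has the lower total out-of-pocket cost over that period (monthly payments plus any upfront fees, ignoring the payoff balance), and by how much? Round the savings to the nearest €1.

Option 1: at 16.45% the monthly rate is 0.0137083, so the payment is 18,000 × 0.0137083 / (1 − 1.0137083^−48) = €514.28.
Option 2: monthly rate = 7.25%/12 = 0.0060417; payment = 18,000 × 0.0060417 / (1 − (1+0.0060417)^−24) = €807.95.
Over 10 months: Option 1 costs 10 × €514.28 = €5,142.80; Option 2 costs 10 × €807.95 + €300.00 = €8,379.50.
Option 1 is cheaper by €8,379.50 − €5,142.80 = €3,236.70.

Option 1 by €3,237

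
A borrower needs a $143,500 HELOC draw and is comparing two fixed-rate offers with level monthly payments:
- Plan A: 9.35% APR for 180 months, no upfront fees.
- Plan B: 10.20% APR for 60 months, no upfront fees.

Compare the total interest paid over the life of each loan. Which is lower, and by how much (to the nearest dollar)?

Plan A: at 9.35% the monthly rate is 0.0077917, so the payment is 143,500 × 0.0077917 / (1 − 1.0077917^−180) = $1,485.50.
Total interest on Plan A = 180 × $1,485.50 − $143,500 = $123,890.00.
Plan B: at 10.20% the monthly rate is 0.0085000, so the payment is 143,500 × 0.0085000 / (1 − 1.0085000^−60) = $3,063.09.
Total interest on Plan B = 60 × $3,063.09 − $143,500 = $40,285.40.
Plan B is lower by $83,604.60.

Plan B by $83,605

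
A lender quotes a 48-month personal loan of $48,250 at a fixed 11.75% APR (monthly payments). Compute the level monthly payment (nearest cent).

Monthly rate = 11.75%/12 = 0.0097917; payment = 48,250 × 0.0097917 / (1 − (1+0.0097917)^−48) = $1,264.69.

$1,264.69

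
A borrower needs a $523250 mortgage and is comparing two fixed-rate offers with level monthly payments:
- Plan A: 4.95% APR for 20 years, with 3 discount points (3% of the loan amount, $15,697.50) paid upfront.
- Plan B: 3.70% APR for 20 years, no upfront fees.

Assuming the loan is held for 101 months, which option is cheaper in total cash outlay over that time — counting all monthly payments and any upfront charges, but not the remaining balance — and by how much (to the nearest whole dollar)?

Plan B by $51,057

Plan A: monthly rate = 4.95%/12 = 0.0041250; payment = 523,250 × 0.0041250 / (1 − (1+0.0041250)^−240) = $3,438.78.
Plan B: monthly rate = 3.7%/12 = 0.0030833; payment = 523,250 × 0.0030833 / (1 − (1+0.0030833)^−240) = $3,088.69.
Over 101 months: Plan A costs 101 × $3,438.78 + $15,697.50 = $363,014.28; Plan B costs 101 × $3,088.69 = $311,957.69.
Plan B is cheaper by $363,014.28 − $311,957.69 = $51,056.59.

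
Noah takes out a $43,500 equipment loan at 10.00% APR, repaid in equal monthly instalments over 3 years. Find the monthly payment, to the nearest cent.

Monthly rate = 10%/12 = 0.0083333; payment = 43,500 × 0.0083333 / (1 − (1+0.0083333)^−36) = $1,403.62.

$1,403.62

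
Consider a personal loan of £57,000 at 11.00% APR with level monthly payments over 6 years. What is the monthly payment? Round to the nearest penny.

£1,084.94

At 11.00% the monthly rate is 0.0091667, so the payment is 57,000 × 0.0091667 / (1 − 1.0091667^−72) = £1,084.94.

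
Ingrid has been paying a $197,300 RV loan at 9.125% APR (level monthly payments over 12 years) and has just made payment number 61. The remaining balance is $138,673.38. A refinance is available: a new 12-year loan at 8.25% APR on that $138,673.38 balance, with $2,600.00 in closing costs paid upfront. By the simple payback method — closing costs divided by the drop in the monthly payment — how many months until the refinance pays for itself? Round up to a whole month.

4 months

Current payment = 197,300 × 9.125%/12 / (1 − (1+0.0076042)^−144) = $2,259.25.
Refinanced payment = 138,673.38 × 0.0068750 / (1 − (1+0.0068750)^−144) = $1,520.15.
Monthly savings = $2,259.25 − $1,520.15 = $739.10.
Break-even = $2,600.00 / $739.10 = 3.52 → 4 months.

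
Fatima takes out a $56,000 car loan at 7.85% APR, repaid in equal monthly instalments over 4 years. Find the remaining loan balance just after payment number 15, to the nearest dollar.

$40,343

With monthly rate i = 7.85%/12 = 0.0065417, the balance after k of n payments is P · [(1+i)^n − (1+i)^k] / [(1+i)^n − 1].
(1+0.0065417)^48 = 1.36749065 and (1+0.0065417)^15 = 1.10274822, so the balance is 56,000 × (1.36749065 − 1.10274822) / (1.36749065 − 1) = $40,342.73.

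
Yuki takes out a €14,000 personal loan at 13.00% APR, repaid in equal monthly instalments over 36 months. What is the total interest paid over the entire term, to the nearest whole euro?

Monthly rate = 13%/12 = 0.0108333; payment = 14,000 × 0.0108333 / (1 − (1+0.0108333)^−36) = €471.72.
Total paid = 36 × €471.72 = €16,981.92; interest = €16,981.92 − €14,000 = €2,981.92.

€2,982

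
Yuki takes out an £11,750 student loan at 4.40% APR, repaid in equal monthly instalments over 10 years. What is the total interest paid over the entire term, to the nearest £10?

At 4.40% the monthly rate is 0.0036667, so the payment is 11,750 × 0.0036667 / (1 − 1.0036667^−120) = £121.21.
Total paid = 120 × £121.21 = £14,545.20; interest = £14,545.20 − £11,750 = £2,795.20.

£2,800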